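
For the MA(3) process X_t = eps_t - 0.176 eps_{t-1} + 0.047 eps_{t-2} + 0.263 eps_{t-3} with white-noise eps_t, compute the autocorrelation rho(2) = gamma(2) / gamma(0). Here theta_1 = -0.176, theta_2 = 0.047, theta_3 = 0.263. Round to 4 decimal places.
\rho(2) = 0.0006

For an MA(q) process with theta_0 = 1, the autocovariance is
  gamma(k) = sigma^2 * sum_{i=0..q-k} theta_i * theta_{i+k},
and rho(k) = gamma(k) / gamma(0). Sigma^2 cancels.
  numerator   = (1)*(0.047) + (-0.176)*(0.263) = 0.000712.
  denominator = (1)^2 + (-0.176)^2 + (0.047)^2 + (0.263)^2 = 1.102354.
  rho(2) = 0.000712 / 1.102354 = 0.0006.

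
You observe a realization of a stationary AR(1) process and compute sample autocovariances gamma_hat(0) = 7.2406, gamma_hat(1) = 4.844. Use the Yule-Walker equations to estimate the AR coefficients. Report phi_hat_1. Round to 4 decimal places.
\hat\phi_{1} = 0.6690

The Yule-Walker equations for an AR(p) process read, in matrix form,
  Gamma_p phi = r_p,   with   (Gamma_p)_{ij} = gamma(|i - j|),
                       (r_p)_i = gamma(i),   i,j = 1..p.
Substitute the sample gammas (Toeplitz matrix and right-hand side of size 1):
  Gamma_p = [[7.2406]]
  r_p     = [4.844]
With p = 1 this is the single equation gamma(0) phi_1 = gamma(1):
  phi_hat_1 = gamma(1) / gamma(0) = 4.844 / 7.2406 = 0.6690.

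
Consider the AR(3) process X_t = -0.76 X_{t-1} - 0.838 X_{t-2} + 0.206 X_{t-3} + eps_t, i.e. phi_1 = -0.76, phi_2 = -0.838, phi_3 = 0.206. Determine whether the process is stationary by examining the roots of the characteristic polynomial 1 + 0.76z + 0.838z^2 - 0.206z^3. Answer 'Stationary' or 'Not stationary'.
\text{Not stationary}

The AR(p) characteristic polynomial is P(z) = 1 + 0.76z + 0.838z^2 - 0.206z^3.
Stationarity requires all roots to lie outside the unit circle, i.e. |z| > 1 for every root.
Degree 3: look for a simple real root z0 first, then factor out (1 - z/z0) and solve the remaining quadratic.
Testing z0 = 5: P(5) = 1 + (0.76)(5) + (0.838)(5)^2 + (-0.206)(5)^3
  = 1 + (3.8) + (20.95) + (-25.75) = 0.  So z_0 = 5 is a root, |z_0| = 5.
Divide out the factor (1 - 0.2 z) = (1 - z/z0) (since 1/z0 = 0.2):
  P(z) = (1 - 0.2 z)(1 + (0.96) z + (1.03) z^2)
  [check: z-coef 0.96 - (0.2) = 0.76; z^2-coef 1.03 - (0.2)(0.96) = 0.838; z^3-coef -(0.2)(1.03) = -0.206.]
Remaining roots from the quadratic factor 1 + (0.96) z + (1.03) z^2:
  Set 1 + (0.96) z + (1.03) z^2 = 0, i.e. a z^2 + b z + c = 0 with a = 1.03, b = 0.96, c = 1.
  Discriminant D = b^2 - 4ac = (0.96)^2 - 4*(1.03)*1 = 0.9216 - (4.12) = -3.1984.
  D < 0, so the roots are the complex-conjugate pair z = (-b +/- i sqrt(-D)) / (2a) = -0.466 +/- 0.8682i.
  For a conjugate pair |z|^2 = z * conj(z) = (product of roots) = c/a = 1/(1.03) = 0.970874, so |z| = sqrt(0.970874) = 0.9853 for both roots.
Moduli of all roots: 5.0000, 0.9853, 0.9853.
All moduli strictly greater than 1? No.
Verdict: Not stationary.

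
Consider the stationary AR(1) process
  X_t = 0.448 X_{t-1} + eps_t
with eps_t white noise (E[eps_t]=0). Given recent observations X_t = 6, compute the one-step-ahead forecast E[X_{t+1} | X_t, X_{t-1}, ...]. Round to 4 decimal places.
E[X_{t+1} \mid \mathcal F_t] = 2.6880

For an AR(p) model X_t = c + sum_i phi_i X_{t-i} + eps_t, the
one-step-ahead conditional mean is
  E[X_{t+1} | X_t, ...] = c + sum_i phi_i X_{t+1-i}.
Substitute known values:
  E[X_{t+1} | ...] = (0.448) * (6)
                   = 2.6880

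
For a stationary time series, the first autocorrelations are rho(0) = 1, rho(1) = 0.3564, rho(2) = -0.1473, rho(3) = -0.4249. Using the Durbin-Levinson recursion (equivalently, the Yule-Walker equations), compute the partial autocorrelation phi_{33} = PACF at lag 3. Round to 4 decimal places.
\phi_{33} = -0.3100

The PACF at lag k is phi_{kk}, the last component of the solution
to the Yule-Walker system G_k phi = r_k where
  (G_k)_{ij} = rho(|i - j|), (r_k)_i = rho(i), i,j = 1..k.
Equivalently, Durbin-Levinson gives phi_{kk} iteratively:
  phi_{11} = rho(1)
  phi_{kk} = [rho(k) - sum_{j=1..k-1} phi_{k-1,j} rho(k-j)]
            / [1 - sum_{j=1..k-1} phi_{k-1,j} rho(j)],
  phi_{k,j} = phi_{k-1,j} - phi_{kk} phi_{k-1,k-j},  j = 1..k-1.
Step k = 1:
  phi_11 = rho(1) = 0.3564.
Step k = 2:
  phi_22 = [rho(2) - phi_11 rho(1)] / [1 - phi_11 rho(1)] = [-0.1473 - (0.3564)(0.3564)] / [1 - (0.3564)(0.3564)]
         = -0.27432096 / 0.87297904 = -0.314235.
  Update: phi_21 = phi_11 - phi_22 phi_11 = 0.3564 - (-0.314235)(0.3564) = 0.468394.
Step k = 3:
  phi_33 = [rho(3) - phi_21 rho(2) - phi_22 rho(1)] / [1 - phi_21 rho(1) - phi_22 rho(2)]
    numerator   = -0.4249 - (0.468394)(-0.1473) - (-0.314235)(0.3564) = -0.24391212
    denominator = 1 - (0.468394)(0.3564) - (-0.314235)(-0.1473) = 0.78677767
  phi_33 = -0.24391212 / 0.78677767 = -0.31.
Therefore phi_{33} = -0.3100.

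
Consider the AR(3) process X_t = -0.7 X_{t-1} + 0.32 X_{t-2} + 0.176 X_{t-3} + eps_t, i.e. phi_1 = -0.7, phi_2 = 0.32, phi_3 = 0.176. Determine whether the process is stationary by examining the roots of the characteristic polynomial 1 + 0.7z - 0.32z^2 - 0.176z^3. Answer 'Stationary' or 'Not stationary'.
\text{Stationary}

The AR(p) characteristic polynomial is P(z) = 1 + 0.7z - 0.32z^2 - 0.176z^3.
Stationarity requires all roots to lie outside the unit circle, i.e. |z| > 1 for every root.
Degree 3: look for a simple real root z0 first, then factor out (1 - z/z0) and solve the remaining quadratic.
Testing z0 = -2.5: P(-2.5) = 1 + (0.7)(-2.5) + (-0.32)(-2.5)^2 + (-0.176)(-2.5)^3
  = 1 + (-1.75) + (-2) + (2.75) = 0.  So z_0 = -2.5 is a root, |z_0| = 2.5.
Divide out the factor (1 + 0.4 z) = (1 - z/z0) (since 1/z0 = -0.4):
  P(z) = (1 + 0.4 z)(1 + (0.3) z + (-0.44) z^2)
  [check: z-coef 0.3 - (-0.4) = 0.7; z^2-coef -0.44 - (-0.4)(0.3) = -0.32; z^3-coef -(-0.4)(-0.44) = -0.176.]
Remaining roots from the quadratic factor 1 + (0.3) z + (-0.44) z^2:
  Set 1 + (0.3) z + (-0.44) z^2 = 0, i.e. a z^2 + b z + c = 0 with a = -0.44, b = 0.3, c = 1.
  Discriminant D = b^2 - 4ac = (0.3)^2 - 4*(-0.44)*1 = 0.09 - (-1.76) = 1.85.
  D >= 0, so the roots are real: z = (-b +/- sqrt(D)) / (2a) = (-0.3 +/- 1.360147) / (-0.88).
    z_1 = (-0.3 + 1.360147) / (-0.88) = -1.2047,   |z_1| = 1.2047.
    z_2 = (-0.3 - 1.360147) / (-0.88) = 1.8865,   |z_2| = 1.8865.
Moduli of all roots: 2.5000, 1.2047, 1.8865.
All moduli strictly greater than 1? Yes.
Verdict: Stationary.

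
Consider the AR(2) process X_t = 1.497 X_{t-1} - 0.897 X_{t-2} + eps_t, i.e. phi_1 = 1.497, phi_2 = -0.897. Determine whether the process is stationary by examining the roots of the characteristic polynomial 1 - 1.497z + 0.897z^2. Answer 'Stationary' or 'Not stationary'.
\text{Stationary}

The AR(p) characteristic polynomial is P(z) = 1 - 1.497z + 0.897z^2.
Stationarity requires all roots to lie outside the unit circle, i.e. |z| > 1 for every root.
Set 1 + (-1.497) z + (0.897) z^2 = 0, i.e. a z^2 + b z + c = 0 with a = 0.897, b = -1.497, c = 1.
Discriminant D = b^2 - 4ac = (-1.497)^2 - 4*(0.897)*1 = 2.241009 - (3.588) = -1.346991.
D < 0, so the roots are the complex-conjugate pair z = (-b +/- i sqrt(-D)) / (2a) = 0.8344 +/- 0.6469i.
For a conjugate pair |z|^2 = z * conj(z) = (product of roots) = c/a = 1/(0.897) = 1.114827, so |z| = sqrt(1.114827) = 1.0559 for both roots.
Moduli of all roots: 1.0559, 1.0559.
All moduli strictly greater than 1? Yes.
Verdict: Stationary.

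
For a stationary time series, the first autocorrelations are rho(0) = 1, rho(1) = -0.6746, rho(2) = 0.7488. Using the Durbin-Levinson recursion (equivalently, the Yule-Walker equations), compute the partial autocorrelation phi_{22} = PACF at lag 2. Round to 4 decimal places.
\phi_{22} = 0.5390

The PACF at lag k is phi_{kk}, the last component of the solution
to the Yule-Walker system G_k phi = r_k where
  (G_k)_{ij} = rho(|i - j|), (r_k)_i = rho(i), i,j = 1..k.
Equivalently, Durbin-Levinson gives phi_{kk} iteratively:
  phi_{11} = rho(1)
  phi_{kk} = [rho(k) - sum_{j=1..k-1} phi_{k-1,j} rho(k-j)]
            / [1 - sum_{j=1..k-1} phi_{k-1,j} rho(j)],
  phi_{k,j} = phi_{k-1,j} - phi_{kk} phi_{k-1,k-j},  j = 1..k-1.
Step k = 1:
  phi_11 = rho(1) = -0.6746.
Step k = 2:
  phi_22 = [rho(2) - phi_11 rho(1)] / [1 - phi_11 rho(1)] = [0.7488 - (-0.6746)(-0.6746)] / [1 - (-0.6746)(-0.6746)]
         = 0.29371484 / 0.54491484 = 0.539.
Therefore phi_{22} = 0.5390.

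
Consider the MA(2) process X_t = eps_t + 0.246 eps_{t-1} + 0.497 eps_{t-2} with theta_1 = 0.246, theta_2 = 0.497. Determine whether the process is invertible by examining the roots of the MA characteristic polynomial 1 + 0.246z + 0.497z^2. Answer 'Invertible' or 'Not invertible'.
\text{Invertible}

The MA(q) characteristic polynomial is P(z) = 1 + 0.246z + 0.497z^2.
Invertibility requires all roots to lie outside the unit circle, i.e. |z| > 1 for every root.
Set 1 + (0.246) z + (0.497) z^2 = 0, i.e. a z^2 + b z + c = 0 with a = 0.497, b = 0.246, c = 1.
Discriminant D = b^2 - 4ac = (0.246)^2 - 4*(0.497)*1 = 0.060516 - (1.988) = -1.927484.
D < 0, so the roots are the complex-conjugate pair z = (-b +/- i sqrt(-D)) / (2a) = -0.2475 +/- 1.3967i.
For a conjugate pair |z|^2 = z * conj(z) = (product of roots) = c/a = 1/(0.497) = 2.012072, so |z| = sqrt(2.012072) = 1.4185 for both roots.
Moduli of all roots: 1.4185, 1.4185.
All moduli strictly greater than 1? Yes.
Verdict: Invertible.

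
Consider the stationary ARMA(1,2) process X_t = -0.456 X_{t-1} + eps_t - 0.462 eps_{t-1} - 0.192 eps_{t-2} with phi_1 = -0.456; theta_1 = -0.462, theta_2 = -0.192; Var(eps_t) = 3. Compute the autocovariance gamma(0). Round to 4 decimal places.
\gamma(0) = 5.7227

Multiply the model equation by X_{t-k} and take expectations. With theta_0 = psi_0 = 1 and psi_j the MA(infinity) weights, this gives
  gamma(k) - sum_i phi_i gamma(k-i) = c_k,
  c_k = sigma^2 * sum_{j=k..q} theta_j psi_{j-k}   (c_k = 0 for k > q),
using gamma(-m) = gamma(m).
psi-weights needed (psi_j = theta_j + sum_i phi_i psi_{j-i}):
  psi_1 = theta_1 + phi_1 = -0.462 + (-0.456) = -0.918
  psi_2 = theta_2 + phi_1 psi_1 = -0.192 + (-0.456)(-0.918) = 0.226608
Right-hand sides:
  c_0 = sigma^2 (1 + theta_1 psi_1 + theta_2 psi_2) = 3 * (1 + (-0.462)(-0.918) + (-0.192)(0.226608)) = 3 * 1.380607 = 4.141822
  c_1 = sigma^2 (theta_1 + theta_2 psi_1) = 3 * (-0.462 + (-0.192)(-0.918)) = -0.857232
  c_2 = sigma^2 theta_2 = 3 * (-0.192) = -0.576
Equations for k = 0 and k = 1 (AR order 1):
  gamma(0) = phi_1 gamma(1) + c_0
  gamma(1) = phi_1 gamma(0) + c_1
Substituting the second into the first: gamma(0) (1 - phi_1^2) = c_0 + phi_1 c_1, so
  gamma(0) = (c_0 + phi_1 c_1) / (1 - phi_1^2) = (4.141822 + (-0.456)(-0.857232)) / (1 - (-0.456)^2) = 4.53272 / 0.792064 = 5.722668.
Therefore gamma(0) = 5.7227 (to 4 decimal places).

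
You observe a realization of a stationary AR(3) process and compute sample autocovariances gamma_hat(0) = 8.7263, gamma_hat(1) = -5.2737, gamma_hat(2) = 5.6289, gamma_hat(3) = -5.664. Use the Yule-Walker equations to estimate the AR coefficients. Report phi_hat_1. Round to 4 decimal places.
\hat\phi_{1} = -0.1960

The Yule-Walker equations for an AR(p) process read, in matrix form,
  Gamma_p phi = r_p,   with   (Gamma_p)_{ij} = gamma(|i - j|),
                       (r_p)_i = gamma(i),   i,j = 1..p.
Substitute the sample gammas (Toeplitz matrix and right-hand side of size 3):
  Gamma_p = [[8.7263, -5.2737, 5.6289], [-5.2737, 8.7263, -5.2737], [5.6289, -5.2737, 8.7263]]
  r_p     = [-5.2737, 5.6289, -5.664]
Written out (R1..R3):
  (R1) 8.7263 phi_1 - 5.2737 phi_2 + 5.6289 phi_3 = -5.2737
  (R2) -5.2737 phi_1 + 8.7263 phi_2 - 5.2737 phi_3 = 5.6289
  (R3) 5.6289 phi_1 - 5.2737 phi_2 + 8.7263 phi_3 = -5.664
Gaussian elimination:
  R2 <- R2 - (-5.2737/8.7263) R1 = R2 - (-0.604345) R1:  5.539163 phi_2 - 1.8719 phi_3 = 2.441763
  R3 <- R3 - (5.6289/8.7263) R1 = R3 - (0.64505) R1:  -1.8719 phi_2 + 5.095378 phi_3 = -2.2622
  R3 <- R3 - (-1.8719/5.539163) R2 = R3 - (-0.337939) R2:  4.46279 phi_3 = -1.437032
Back-substitution:
  phi_hat_3 = -1.437032 / 4.46279 = -0.322003
  phi_hat_2 = (2.441763 - (-1.8719)(-0.322003)) / 5.539163 = 0.332001
  phi_hat_1 = (-5.2737 - (-5.2737)(0.332001) - (5.6289)(-0.322003)) / 8.7263 = -0.195994
So phi_hat = [-0.1960, 0.3320, -0.3220].
Therefore phi_hat_1 = -0.1960.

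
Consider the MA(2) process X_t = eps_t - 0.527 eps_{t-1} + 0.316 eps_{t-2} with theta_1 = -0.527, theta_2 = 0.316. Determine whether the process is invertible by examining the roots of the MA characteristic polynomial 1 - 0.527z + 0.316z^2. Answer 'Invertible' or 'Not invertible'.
\text{Invertible}

The MA(q) characteristic polynomial is P(z) = 1 - 0.527z + 0.316z^2.
Invertibility requires all roots to lie outside the unit circle, i.e. |z| > 1 for every root.
Set 1 + (-0.527) z + (0.316) z^2 = 0, i.e. a z^2 + b z + c = 0 with a = 0.316, b = -0.527, c = 1.
Discriminant D = b^2 - 4ac = (-0.527)^2 - 4*(0.316)*1 = 0.277729 - (1.264) = -0.986271.
D < 0, so the roots are the complex-conjugate pair z = (-b +/- i sqrt(-D)) / (2a) = 0.8339 +/- 1.5714i.
For a conjugate pair |z|^2 = z * conj(z) = (product of roots) = c/a = 1/(0.316) = 3.164557, so |z| = sqrt(3.164557) = 1.7789 for both roots.
Moduli of all roots: 1.7789, 1.7789.
All moduli strictly greater than 1? Yes.
Verdict: Invertible.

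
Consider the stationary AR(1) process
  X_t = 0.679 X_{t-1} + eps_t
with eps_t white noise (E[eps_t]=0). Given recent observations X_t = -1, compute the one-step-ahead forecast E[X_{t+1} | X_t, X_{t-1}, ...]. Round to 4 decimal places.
E[X_{t+1} \mid \mathcal F_t] = -0.6790

For an AR(p) model X_t = c + sum_i phi_i X_{t-i} + eps_t, the
one-step-ahead conditional mean is
  E[X_{t+1} | X_t, ...] = c + sum_i phi_i X_{t+1-i}.
Substitute known values:
  E[X_{t+1} | ...] = (0.679) * (-1)
                   = -0.6790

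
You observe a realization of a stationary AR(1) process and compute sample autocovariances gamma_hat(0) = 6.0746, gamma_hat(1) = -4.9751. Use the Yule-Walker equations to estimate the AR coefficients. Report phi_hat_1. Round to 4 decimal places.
\hat\phi_{1} = -0.8190

The Yule-Walker equations for an AR(p) process read, in matrix form,
  Gamma_p phi = r_p,   with   (Gamma_p)_{ij} = gamma(|i - j|),
                       (r_p)_i = gamma(i),   i,j = 1..p.
Substitute the sample gammas (Toeplitz matrix and right-hand side of size 1):
  Gamma_p = [[6.0746]]
  r_p     = [-4.9751]
With p = 1 this is the single equation gamma(0) phi_1 = gamma(1):
  phi_hat_1 = gamma(1) / gamma(0) = -4.9751 / 6.0746 = -0.8190.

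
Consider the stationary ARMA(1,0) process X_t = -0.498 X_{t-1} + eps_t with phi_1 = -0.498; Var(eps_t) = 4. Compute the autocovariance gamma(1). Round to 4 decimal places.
\gamma(1) = -2.6490

Multiply the model equation by X_{t-k} and take expectations. With theta_0 = psi_0 = 1 and psi_j the MA(infinity) weights, this gives
  gamma(k) - sum_i phi_i gamma(k-i) = c_k,
  c_k = sigma^2 * sum_{j=k..q} theta_j psi_{j-k}   (c_k = 0 for k > q),
using gamma(-m) = gamma(m).
Pure AR (q = 0): c_0 = sigma^2 = 4, c_k = 0 for k >= 1.
Equations for k = 0 and k = 1 (AR order 1):
  gamma(0) = phi_1 gamma(1) + c_0
  gamma(1) = phi_1 gamma(0) + c_1
Substituting the second into the first: gamma(0) (1 - phi_1^2) = c_0 + phi_1 c_1, so
  gamma(0) = c_0 / (1 - phi_1^2) = 4 / (1 - (-0.498)^2) = 4 / 0.751996 = 5.319177.
  gamma(1) = phi_1 gamma(0) = (-0.498)(5.319177) = -2.64895.
Therefore gamma(1) = -2.6490 (to 4 decimal places).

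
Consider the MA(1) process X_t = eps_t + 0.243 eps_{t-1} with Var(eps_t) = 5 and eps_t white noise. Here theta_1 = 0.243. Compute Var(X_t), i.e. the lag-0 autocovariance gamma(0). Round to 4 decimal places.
\gamma(0) = 5.2952

For an MA(q) process X_t = eps_t + sum_i theta_i eps_{t-i} with
Var(eps_t) = sigma^2, the variance is
  gamma(0) = sigma^2 * (1 + sum_i theta_i^2).
  sum_i theta_i^2 = (0.243)^2 = 0.059049.
  gamma(0) = 5 * (1 + 0.059049) = 5 * 1.059049 = 5.295245, which rounds to 5.2952.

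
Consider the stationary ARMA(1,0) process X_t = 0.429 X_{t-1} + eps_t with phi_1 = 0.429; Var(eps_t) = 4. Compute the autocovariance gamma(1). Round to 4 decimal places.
\gamma(1) = 2.1030

Multiply the model equation by X_{t-k} and take expectations. With theta_0 = psi_0 = 1 and psi_j the MA(infinity) weights, this gives
  gamma(k) - sum_i phi_i gamma(k-i) = c_k,
  c_k = sigma^2 * sum_{j=k..q} theta_j psi_{j-k}   (c_k = 0 for k > q),
using gamma(-m) = gamma(m).
Pure AR (q = 0): c_0 = sigma^2 = 4, c_k = 0 for k >= 1.
Equations for k = 0 and k = 1 (AR order 1):
  gamma(0) = phi_1 gamma(1) + c_0
  gamma(1) = phi_1 gamma(0) + c_1
Substituting the second into the first: gamma(0) (1 - phi_1^2) = c_0 + phi_1 c_1, so
  gamma(0) = c_0 / (1 - phi_1^2) = 4 / (1 - (0.429)^2) = 4 / 0.815959 = 4.902207.
  gamma(1) = phi_1 gamma(0) = (0.429)(4.902207) = 2.103047.
Therefore gamma(1) = 2.1030 (to 4 decimal places).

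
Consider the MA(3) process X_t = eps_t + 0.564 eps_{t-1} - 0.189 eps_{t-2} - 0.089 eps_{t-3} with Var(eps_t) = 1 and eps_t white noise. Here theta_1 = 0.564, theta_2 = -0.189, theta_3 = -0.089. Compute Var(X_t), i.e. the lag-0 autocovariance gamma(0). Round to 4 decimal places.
\gamma(0) = 1.3617

For an MA(q) process X_t = eps_t + sum_i theta_i eps_{t-i} with
Var(eps_t) = sigma^2, the variance is
  gamma(0) = sigma^2 * (1 + sum_i theta_i^2).
  sum_i theta_i^2 = (0.564)^2 + (-0.189)^2 + (-0.089)^2 = 0.318096 + 0.035721 + 0.007921 = 0.361738.
  gamma(0) = 1 * (1 + 0.361738) = 1 * 1.361738 = 1.361738, which rounds to 1.3617.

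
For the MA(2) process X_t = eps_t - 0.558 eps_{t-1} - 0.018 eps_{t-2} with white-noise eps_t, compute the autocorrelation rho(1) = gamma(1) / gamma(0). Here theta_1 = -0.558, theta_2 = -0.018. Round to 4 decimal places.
\rho(1) = -0.4177

For an MA(q) process with theta_0 = 1, the autocovariance is
  gamma(k) = sigma^2 * sum_{i=0..q-k} theta_i * theta_{i+k},
and rho(k) = gamma(k) / gamma(0). Sigma^2 cancels.
  numerator   = (1)*(-0.558) + (-0.558)*(-0.018) = -0.547956.
  denominator = (1)^2 + (-0.558)^2 + (-0.018)^2 = 1.311688.
  rho(1) = -0.547956 / 1.311688 = -0.4177.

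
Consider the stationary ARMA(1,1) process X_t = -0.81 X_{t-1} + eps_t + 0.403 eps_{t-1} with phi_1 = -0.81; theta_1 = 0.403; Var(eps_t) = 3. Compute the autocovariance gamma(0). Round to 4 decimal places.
\gamma(0) = 4.4450

Multiply the model equation by X_{t-k} and take expectations. With theta_0 = psi_0 = 1 and psi_j the MA(infinity) weights, this gives
  gamma(k) - sum_i phi_i gamma(k-i) = c_k,
  c_k = sigma^2 * sum_{j=k..q} theta_j psi_{j-k}   (c_k = 0 for k > q),
using gamma(-m) = gamma(m).
psi-weights needed (psi_j = theta_j + sum_i phi_i psi_{j-i}):
  psi_1 = theta_1 + phi_1 = 0.403 + (-0.81) = -0.407
Right-hand sides:
  c_0 = sigma^2 (1 + theta_1 psi_1) = 3 * (1 + (0.403)(-0.407)) = 3 * 0.835979 = 2.507937
  c_1 = sigma^2 theta_1 = 3 * (0.403) = 1.209
  c_2 = 0
Equations for k = 0 and k = 1 (AR order 1):
  gamma(0) = phi_1 gamma(1) + c_0
  gamma(1) = phi_1 gamma(0) + c_1
Substituting the second into the first: gamma(0) (1 - phi_1^2) = c_0 + phi_1 c_1, so
  gamma(0) = (c_0 + phi_1 c_1) / (1 - phi_1^2) = (2.507937 + (-0.81)(1.209)) / (1 - (-0.81)^2) = 1.528647 / 0.3439 = 4.445033.
Therefore gamma(0) = 4.4450 (to 4 decimal places).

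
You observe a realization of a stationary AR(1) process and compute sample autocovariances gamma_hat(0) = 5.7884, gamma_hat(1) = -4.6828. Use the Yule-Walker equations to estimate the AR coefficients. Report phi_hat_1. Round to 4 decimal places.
\hat\phi_{1} = -0.8090

The Yule-Walker equations for an AR(p) process read, in matrix form,
  Gamma_p phi = r_p,   with   (Gamma_p)_{ij} = gamma(|i - j|),
                       (r_p)_i = gamma(i),   i,j = 1..p.
Substitute the sample gammas (Toeplitz matrix and right-hand side of size 1):
  Gamma_p = [[5.7884]]
  r_p     = [-4.6828]
With p = 1 this is the single equation gamma(0) phi_1 = gamma(1):
  phi_hat_1 = gamma(1) / gamma(0) = -4.6828 / 5.7884 = -0.8090.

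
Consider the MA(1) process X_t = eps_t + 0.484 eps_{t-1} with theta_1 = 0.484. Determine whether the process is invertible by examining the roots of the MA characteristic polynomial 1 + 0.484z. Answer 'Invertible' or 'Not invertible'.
\text{Invertible}

The MA(q) characteristic polynomial is P(z) = 1 + 0.484z.
Invertibility requires all roots to lie outside the unit circle, i.e. |z| > 1 for every root.
This is linear in z: 1 + (0.484) z = 0  =>  z = -1/(0.484) = -2.066116,  |z| = 2.066116.
Moduli of all roots: 2.0661.
All moduli strictly greater than 1? Yes.
Verdict: Invertible.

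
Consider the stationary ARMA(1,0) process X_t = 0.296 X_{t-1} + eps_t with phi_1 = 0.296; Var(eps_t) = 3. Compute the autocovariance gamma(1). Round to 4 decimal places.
\gamma(1) = 0.9733

Multiply the model equation by X_{t-k} and take expectations. With theta_0 = psi_0 = 1 and psi_j the MA(infinity) weights, this gives
  gamma(k) - sum_i phi_i gamma(k-i) = c_k,
  c_k = sigma^2 * sum_{j=k..q} theta_j psi_{j-k}   (c_k = 0 for k > q),
using gamma(-m) = gamma(m).
Pure AR (q = 0): c_0 = sigma^2 = 3, c_k = 0 for k >= 1.
Equations for k = 0 and k = 1 (AR order 1):
  gamma(0) = phi_1 gamma(1) + c_0
  gamma(1) = phi_1 gamma(0) + c_1
Substituting the second into the first: gamma(0) (1 - phi_1^2) = c_0 + phi_1 c_1, so
  gamma(0) = c_0 / (1 - phi_1^2) = 3 / (1 - (0.296)^2) = 3 / 0.912384 = 3.288089.
  gamma(1) = phi_1 gamma(0) = (0.296)(3.288089) = 0.973274.
Therefore gamma(1) = 0.9733 (to 4 decimal places).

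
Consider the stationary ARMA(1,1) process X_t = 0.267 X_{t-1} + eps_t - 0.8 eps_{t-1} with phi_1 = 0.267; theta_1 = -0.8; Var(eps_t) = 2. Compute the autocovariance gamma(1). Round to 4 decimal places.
\gamma(1) = -0.9027

Multiply the model equation by X_{t-k} and take expectations. With theta_0 = psi_0 = 1 and psi_j the MA(infinity) weights, this gives
  gamma(k) - sum_i phi_i gamma(k-i) = c_k,
  c_k = sigma^2 * sum_{j=k..q} theta_j psi_{j-k}   (c_k = 0 for k > q),
using gamma(-m) = gamma(m).
psi-weights needed (psi_j = theta_j + sum_i phi_i psi_{j-i}):
  psi_1 = theta_1 + phi_1 = -0.8 + (0.267) = -0.533
Right-hand sides:
  c_0 = sigma^2 (1 + theta_1 psi_1) = 2 * (1 + (-0.8)(-0.533)) = 2 * 1.4264 = 2.8528
  c_1 = sigma^2 theta_1 = 2 * (-0.8) = -1.6
  c_2 = 0
Equations for k = 0 and k = 1 (AR order 1):
  gamma(0) = phi_1 gamma(1) + c_0
  gamma(1) = phi_1 gamma(0) + c_1
Substituting the second into the first: gamma(0) (1 - phi_1^2) = c_0 + phi_1 c_1, so
  gamma(0) = (c_0 + phi_1 c_1) / (1 - phi_1^2) = (2.8528 + (0.267)(-1.6)) / (1 - (0.267)^2) = 2.4256 / 0.928711 = 2.611792.
  gamma(1) = phi_1 gamma(0) + c_1 = (0.267)(2.611792) + (-1.6) = -0.902652.
Therefore gamma(1) = -0.9027 (to 4 decimal places).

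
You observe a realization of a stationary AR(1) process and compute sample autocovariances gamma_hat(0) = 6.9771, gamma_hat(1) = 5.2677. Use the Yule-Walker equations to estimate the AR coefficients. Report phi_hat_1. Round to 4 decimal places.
\hat\phi_{1} = 0.7550

The Yule-Walker equations for an AR(p) process read, in matrix form,
  Gamma_p phi = r_p,   with   (Gamma_p)_{ij} = gamma(|i - j|),
                       (r_p)_i = gamma(i),   i,j = 1..p.
Substitute the sample gammas (Toeplitz matrix and right-hand side of size 1):
  Gamma_p = [[6.9771]]
  r_p     = [5.2677]
With p = 1 this is the single equation gamma(0) phi_1 = gamma(1):
  phi_hat_1 = gamma(1) / gamma(0) = 5.2677 / 6.9771 = 0.7550.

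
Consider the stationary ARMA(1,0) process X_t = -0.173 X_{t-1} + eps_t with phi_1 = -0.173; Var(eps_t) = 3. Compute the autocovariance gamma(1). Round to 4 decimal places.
\gamma(1) = -0.5350

Multiply the model equation by X_{t-k} and take expectations. With theta_0 = psi_0 = 1 and psi_j the MA(infinity) weights, this gives
  gamma(k) - sum_i phi_i gamma(k-i) = c_k,
  c_k = sigma^2 * sum_{j=k..q} theta_j psi_{j-k}   (c_k = 0 for k > q),
using gamma(-m) = gamma(m).
Pure AR (q = 0): c_0 = sigma^2 = 3, c_k = 0 for k >= 1.
Equations for k = 0 and k = 1 (AR order 1):
  gamma(0) = phi_1 gamma(1) + c_0
  gamma(1) = phi_1 gamma(0) + c_1
Substituting the second into the first: gamma(0) (1 - phi_1^2) = c_0 + phi_1 c_1, so
  gamma(0) = c_0 / (1 - phi_1^2) = 3 / (1 - (-0.173)^2) = 3 / 0.970071 = 3.092557.
  gamma(1) = phi_1 gamma(0) = (-0.173)(3.092557) = -0.535012.
Therefore gamma(1) = -0.5350 (to 4 decimal places).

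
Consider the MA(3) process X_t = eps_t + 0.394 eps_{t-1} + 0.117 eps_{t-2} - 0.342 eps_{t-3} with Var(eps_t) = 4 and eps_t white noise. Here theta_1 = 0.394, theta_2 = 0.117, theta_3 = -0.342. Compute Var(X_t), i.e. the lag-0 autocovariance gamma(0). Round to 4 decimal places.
\gamma(0) = 5.1436

For an MA(q) process X_t = eps_t + sum_i theta_i eps_{t-i} with
Var(eps_t) = sigma^2, the variance is
  gamma(0) = sigma^2 * (1 + sum_i theta_i^2).
  sum_i theta_i^2 = (0.394)^2 + (0.117)^2 + (-0.342)^2 = 0.155236 + 0.013689 + 0.116964 = 0.285889.
  gamma(0) = 4 * (1 + 0.285889) = 4 * 1.285889 = 5.143556, which rounds to 5.1436.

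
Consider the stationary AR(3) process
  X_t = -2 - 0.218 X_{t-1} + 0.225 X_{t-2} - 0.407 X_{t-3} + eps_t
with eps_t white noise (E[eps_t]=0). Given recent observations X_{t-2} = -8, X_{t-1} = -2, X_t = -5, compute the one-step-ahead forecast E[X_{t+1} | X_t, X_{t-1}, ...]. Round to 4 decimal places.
E[X_{t+1} \mid \mathcal F_t] = 1.8960

For an AR(p) model X_t = c + sum_i phi_i X_{t-i} + eps_t, the
one-step-ahead conditional mean is
  E[X_{t+1} | X_t, ...] = c + sum_i phi_i X_{t+1-i}.
Substitute known values:
  E[X_{t+1} | ...] = -2 + (-0.218) * (-5) + (0.225) * (-2) + (-0.407) * (-8)
                   = 1.8960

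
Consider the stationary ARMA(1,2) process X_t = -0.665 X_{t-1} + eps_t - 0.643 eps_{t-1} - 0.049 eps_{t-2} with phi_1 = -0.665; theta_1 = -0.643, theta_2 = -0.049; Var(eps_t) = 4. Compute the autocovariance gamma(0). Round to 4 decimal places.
\gamma(0) = 15.6751

Multiply the model equation by X_{t-k} and take expectations. With theta_0 = psi_0 = 1 and psi_j the MA(infinity) weights, this gives
  gamma(k) - sum_i phi_i gamma(k-i) = c_k,
  c_k = sigma^2 * sum_{j=k..q} theta_j psi_{j-k}   (c_k = 0 for k > q),
using gamma(-m) = gamma(m).
psi-weights needed (psi_j = theta_j + sum_i phi_i psi_{j-i}):
  psi_1 = theta_1 + phi_1 = -0.643 + (-0.665) = -1.308
  psi_2 = theta_2 + phi_1 psi_1 = -0.049 + (-0.665)(-1.308) = 0.82082
Right-hand sides:
  c_0 = sigma^2 (1 + theta_1 psi_1 + theta_2 psi_2) = 4 * (1 + (-0.643)(-1.308) + (-0.049)(0.82082)) = 4 * 1.800824 = 7.203295
  c_1 = sigma^2 (theta_1 + theta_2 psi_1) = 4 * (-0.643 + (-0.049)(-1.308)) = -2.315632
  c_2 = sigma^2 theta_2 = 4 * (-0.049) = -0.196
Equations for k = 0 and k = 1 (AR order 1):
  gamma(0) = phi_1 gamma(1) + c_0
  gamma(1) = phi_1 gamma(0) + c_1
Substituting the second into the first: gamma(0) (1 - phi_1^2) = c_0 + phi_1 c_1, so
  gamma(0) = (c_0 + phi_1 c_1) / (1 - phi_1^2) = (7.203295 + (-0.665)(-2.315632)) / (1 - (-0.665)^2) = 8.743191 / 0.557775 = 15.675121.
Therefore gamma(0) = 15.6751 (to 4 decimal places).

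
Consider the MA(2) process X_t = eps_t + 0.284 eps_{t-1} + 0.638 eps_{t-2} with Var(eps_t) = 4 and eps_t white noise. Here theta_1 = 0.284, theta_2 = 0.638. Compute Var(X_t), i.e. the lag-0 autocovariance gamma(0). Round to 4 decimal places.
\gamma(0) = 5.9508

For an MA(q) process X_t = eps_t + sum_i theta_i eps_{t-i} with
Var(eps_t) = sigma^2, the variance is
  gamma(0) = sigma^2 * (1 + sum_i theta_i^2).
  sum_i theta_i^2 = (0.284)^2 + (0.638)^2 = 0.080656 + 0.407044 = 0.4877.
  gamma(0) = 4 * (1 + 0.4877) = 4 * 1.4877 = 5.9508.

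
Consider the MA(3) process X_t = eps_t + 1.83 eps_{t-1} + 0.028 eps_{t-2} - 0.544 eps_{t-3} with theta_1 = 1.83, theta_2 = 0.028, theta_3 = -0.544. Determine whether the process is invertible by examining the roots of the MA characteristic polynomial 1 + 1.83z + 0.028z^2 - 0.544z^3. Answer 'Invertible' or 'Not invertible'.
\text{Not invertible}

The MA(q) characteristic polynomial is P(z) = 1 + 1.83z + 0.028z^2 - 0.544z^3.
Invertibility requires all roots to lie outside the unit circle, i.e. |z| > 1 for every root.
Degree 3: look for a simple real root z0 first, then factor out (1 - z/z0) and solve the remaining quadratic.
Testing z0 = -0.625: P(-0.625) = 1 + (1.83)(-0.625) + (0.028)(-0.625)^2 + (-0.544)(-0.625)^3
  = 1 + (-1.14375) + (0.010938) + (0.132812) = 0.  So z_0 = -0.625 is a root, |z_0| = 0.625.
Divide out the factor (1 + 1.6 z) = (1 - z/z0) (since 1/z0 = -1.6):
  P(z) = (1 + 1.6 z)(1 + (0.23) z + (-0.34) z^2)
  [check: z-coef 0.23 - (-1.6) = 1.83; z^2-coef -0.34 - (-1.6)(0.23) = 0.028; z^3-coef -(-1.6)(-0.34) = -0.544.]
Remaining roots from the quadratic factor 1 + (0.23) z + (-0.34) z^2:
  Set 1 + (0.23) z + (-0.34) z^2 = 0, i.e. a z^2 + b z + c = 0 with a = -0.34, b = 0.23, c = 1.
  Discriminant D = b^2 - 4ac = (0.23)^2 - 4*(-0.34)*1 = 0.0529 - (-1.36) = 1.4129.
  D >= 0, so the roots are real: z = (-b +/- sqrt(D)) / (2a) = (-0.23 +/- 1.188655) / (-0.68).
    z_1 = (-0.23 + 1.188655) / (-0.68) = -1.4098,   |z_1| = 1.4098.
    z_2 = (-0.23 - 1.188655) / (-0.68) = 2.0863,   |z_2| = 2.0863.
Moduli of all roots: 0.6250, 1.4098, 2.0863.
All moduli strictly greater than 1? No.
Verdict: Not invertible.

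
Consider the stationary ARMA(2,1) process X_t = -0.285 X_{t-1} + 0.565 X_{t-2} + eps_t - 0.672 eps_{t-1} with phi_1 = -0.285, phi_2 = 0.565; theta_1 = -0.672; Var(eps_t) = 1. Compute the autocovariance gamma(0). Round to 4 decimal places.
\gamma(0) = 6.0021

Multiply the model equation by X_{t-k} and take expectations. With theta_0 = psi_0 = 1 and psi_j the MA(infinity) weights, this gives
  gamma(k) - sum_i phi_i gamma(k-i) = c_k,
  c_k = sigma^2 * sum_{j=k..q} theta_j psi_{j-k}   (c_k = 0 for k > q),
using gamma(-m) = gamma(m).
psi-weights needed (psi_j = theta_j + sum_i phi_i psi_{j-i}):
  psi_1 = theta_1 + phi_1 = -0.672 + (-0.285) = -0.957
Right-hand sides:
  c_0 = sigma^2 (1 + theta_1 psi_1) = 1 * (1 + (-0.672)(-0.957)) = 1 * 1.643104 = 1.643104
  c_1 = sigma^2 theta_1 = 1 * (-0.672) = -0.672
  c_2 = 0
Equations for k = 0, 1, 2 (AR order 2, c_2 = 0):
  (E0) gamma(0) = phi_1 gamma(1) + phi_2 gamma(2) + c_0
  (E1) gamma(1) = phi_1 gamma(0) + phi_2 gamma(1) + c_1
  (E2) gamma(2) = phi_1 gamma(1) + phi_2 gamma(0)
From (E1): gamma(1) = A gamma(0) + B with
  A = phi_1 / (1 - phi_2) = -0.285 / 0.435 = -0.655172,   B = c_1 / (1 - phi_2) = -0.672 / 0.435 = -1.544828.
Insert (E2) into (E0): gamma(0) (1 - phi_2^2) = phi_1 (1 + phi_2) gamma(1) + c_0.
  phi_1 (1 + phi_2) = (-0.285)(1.565) = -0.446025,   1 - phi_2^2 = 0.680775.
Replace gamma(1) by A gamma(0) + B and collect gamma(0):
  gamma(0) [0.680775 - (-0.446025)(-0.655172)] = (-0.446025)(-1.544828) + 1.643104
  gamma(0) * 0.388552 = 2.332136
  gamma(0) = 2.332136 / 0.388552 = 6.002124.
Therefore gamma(0) = 6.0021 (to 4 decimal places).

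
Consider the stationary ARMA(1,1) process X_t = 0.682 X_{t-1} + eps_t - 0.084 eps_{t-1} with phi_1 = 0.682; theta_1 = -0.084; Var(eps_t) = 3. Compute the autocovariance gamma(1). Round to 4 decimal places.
\gamma(1) = 3.1619

Multiply the model equation by X_{t-k} and take expectations. With theta_0 = psi_0 = 1 and psi_j the MA(infinity) weights, this gives
  gamma(k) - sum_i phi_i gamma(k-i) = c_k,
  c_k = sigma^2 * sum_{j=k..q} theta_j psi_{j-k}   (c_k = 0 for k > q),
using gamma(-m) = gamma(m).
psi-weights needed (psi_j = theta_j + sum_i phi_i psi_{j-i}):
  psi_1 = theta_1 + phi_1 = -0.084 + (0.682) = 0.598
Right-hand sides:
  c_0 = sigma^2 (1 + theta_1 psi_1) = 3 * (1 + (-0.084)(0.598)) = 3 * 0.949768 = 2.849304
  c_1 = sigma^2 theta_1 = 3 * (-0.084) = -0.252
  c_2 = 0
Equations for k = 0 and k = 1 (AR order 1):
  gamma(0) = phi_1 gamma(1) + c_0
  gamma(1) = phi_1 gamma(0) + c_1
Substituting the second into the first: gamma(0) (1 - phi_1^2) = c_0 + phi_1 c_1, so
  gamma(0) = (c_0 + phi_1 c_1) / (1 - phi_1^2) = (2.849304 + (0.682)(-0.252)) / (1 - (0.682)^2) = 2.67744 / 0.534876 = 5.005721.
  gamma(1) = phi_1 gamma(0) + c_1 = (0.682)(5.005721) + (-0.252) = 3.161902.
Therefore gamma(1) = 3.1619 (to 4 decimal places).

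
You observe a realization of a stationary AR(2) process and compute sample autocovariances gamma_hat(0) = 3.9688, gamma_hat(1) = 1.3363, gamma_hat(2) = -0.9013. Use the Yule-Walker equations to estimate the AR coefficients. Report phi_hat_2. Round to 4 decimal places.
\hat\phi_{2} = -0.3840

The Yule-Walker equations for an AR(p) process read, in matrix form,
  Gamma_p phi = r_p,   with   (Gamma_p)_{ij} = gamma(|i - j|),
                       (r_p)_i = gamma(i),   i,j = 1..p.
Substitute the sample gammas (Toeplitz matrix and right-hand side of size 2):
  Gamma_p = [[3.9688, 1.3363], [1.3363, 3.9688]]
  r_p     = [1.3363, -0.9013]
Written out:
  3.9688 phi_1 + 1.3363 phi_2 = 1.3363
  1.3363 phi_1 + 3.9688 phi_2 = -0.9013
Solve by Cramer's rule:
  det = gamma(0)^2 - gamma(1)^2 = (3.9688)^2 - (1.3363)^2 = 15.75137344 - 1.78569769 = 13.96567575
  phi_hat_1 = [gamma(1) gamma(0) - gamma(1) gamma(2)] / det = [(1.3363)(3.9688) - (1.3363)(-0.9013)] / 13.96567575 = 6.50791463 / 13.96567575 = 0.466
  phi_hat_2 = [gamma(0) gamma(2) - gamma(1)^2] / det = [(3.9688)(-0.9013) - (1.3363)^2] / 13.96567575 = -5.36277713 / 13.96567575 = -0.384
So phi_hat = [0.4660, -0.3840].
Therefore phi_hat_2 = -0.3840.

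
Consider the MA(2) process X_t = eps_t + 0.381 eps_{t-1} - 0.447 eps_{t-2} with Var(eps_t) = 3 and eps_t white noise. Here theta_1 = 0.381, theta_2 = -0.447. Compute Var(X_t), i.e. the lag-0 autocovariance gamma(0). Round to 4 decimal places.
\gamma(0) = 4.0349

For an MA(q) process X_t = eps_t + sum_i theta_i eps_{t-i} with
Var(eps_t) = sigma^2, the variance is
  gamma(0) = sigma^2 * (1 + sum_i theta_i^2).
  sum_i theta_i^2 = (0.381)^2 + (-0.447)^2 = 0.145161 + 0.199809 = 0.34497.
  gamma(0) = 3 * (1 + 0.34497) = 3 * 1.34497 = 4.03491, which rounds to 4.0349.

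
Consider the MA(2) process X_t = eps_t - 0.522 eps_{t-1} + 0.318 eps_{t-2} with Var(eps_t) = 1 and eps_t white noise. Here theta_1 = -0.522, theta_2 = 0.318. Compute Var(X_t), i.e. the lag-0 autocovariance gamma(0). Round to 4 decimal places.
\gamma(0) = 1.3736

For an MA(q) process X_t = eps_t + sum_i theta_i eps_{t-i} with
Var(eps_t) = sigma^2, the variance is
  gamma(0) = sigma^2 * (1 + sum_i theta_i^2).
  sum_i theta_i^2 = (-0.522)^2 + (0.318)^2 = 0.272484 + 0.101124 = 0.373608.
  gamma(0) = 1 * (1 + 0.373608) = 1 * 1.373608 = 1.373608, which rounds to 1.3736.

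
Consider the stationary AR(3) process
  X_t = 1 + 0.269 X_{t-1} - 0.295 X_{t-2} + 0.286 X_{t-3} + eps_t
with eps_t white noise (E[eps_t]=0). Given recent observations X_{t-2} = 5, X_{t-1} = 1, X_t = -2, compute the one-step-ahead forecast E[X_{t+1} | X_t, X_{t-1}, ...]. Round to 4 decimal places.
E[X_{t+1} \mid \mathcal F_t] = 1.5970

For an AR(p) model X_t = c + sum_i phi_i X_{t-i} + eps_t, the
one-step-ahead conditional mean is
  E[X_{t+1} | X_t, ...] = c + sum_i phi_i X_{t+1-i}.
Substitute known values:
  E[X_{t+1} | ...] = 1 + (0.269) * (-2) + (-0.295) * (1) + (0.286) * (5)
                   = 1.5970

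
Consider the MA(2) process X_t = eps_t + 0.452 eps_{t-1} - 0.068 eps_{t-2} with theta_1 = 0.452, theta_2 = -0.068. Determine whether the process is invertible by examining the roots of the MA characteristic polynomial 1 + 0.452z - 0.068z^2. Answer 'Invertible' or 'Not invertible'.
\text{Invertible}

The MA(q) characteristic polynomial is P(z) = 1 + 0.452z - 0.068z^2.
Invertibility requires all roots to lie outside the unit circle, i.e. |z| > 1 for every root.
Set 1 + (0.452) z + (-0.068) z^2 = 0, i.e. a z^2 + b z + c = 0 with a = -0.068, b = 0.452, c = 1.
Discriminant D = b^2 - 4ac = (0.452)^2 - 4*(-0.068)*1 = 0.204304 - (-0.272) = 0.476304.
D >= 0, so the roots are real: z = (-b +/- sqrt(D)) / (2a) = (-0.452 +/- 0.690148) / (-0.136).
  z_1 = (-0.452 + 0.690148) / (-0.136) = -1.7511,   |z_1| = 1.7511.
  z_2 = (-0.452 - 0.690148) / (-0.136) = 8.3981,   |z_2| = 8.3981.
Moduli of all roots: 1.7511, 8.3981.
All moduli strictly greater than 1? Yes.
Verdict: Invertible.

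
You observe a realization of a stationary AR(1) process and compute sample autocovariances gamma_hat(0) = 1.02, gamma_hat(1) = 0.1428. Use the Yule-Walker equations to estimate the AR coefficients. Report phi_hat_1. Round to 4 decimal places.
\hat\phi_{1} = 0.1400

The Yule-Walker equations for an AR(p) process read, in matrix form,
  Gamma_p phi = r_p,   with   (Gamma_p)_{ij} = gamma(|i - j|),
                       (r_p)_i = gamma(i),   i,j = 1..p.
Substitute the sample gammas (Toeplitz matrix and right-hand side of size 1):
  Gamma_p = [[1.02]]
  r_p     = [0.1428]
With p = 1 this is the single equation gamma(0) phi_1 = gamma(1):
  phi_hat_1 = gamma(1) / gamma(0) = 0.1428 / 1.02 = 0.1400.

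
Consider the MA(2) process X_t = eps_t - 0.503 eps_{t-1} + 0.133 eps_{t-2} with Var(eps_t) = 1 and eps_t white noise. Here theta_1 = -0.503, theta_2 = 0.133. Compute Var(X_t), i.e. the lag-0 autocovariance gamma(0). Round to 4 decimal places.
\gamma(0) = 1.2707

For an MA(q) process X_t = eps_t + sum_i theta_i eps_{t-i} with
Var(eps_t) = sigma^2, the variance is
  gamma(0) = sigma^2 * (1 + sum_i theta_i^2).
  sum_i theta_i^2 = (-0.503)^2 + (0.133)^2 = 0.253009 + 0.017689 = 0.270698.
  gamma(0) = 1 * (1 + 0.270698) = 1 * 1.270698 = 1.270698, which rounds to 1.2707.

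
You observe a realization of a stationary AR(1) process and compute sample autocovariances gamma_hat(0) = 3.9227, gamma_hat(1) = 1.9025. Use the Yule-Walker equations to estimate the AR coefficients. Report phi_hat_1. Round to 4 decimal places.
\hat\phi_{1} = 0.4850

The Yule-Walker equations for an AR(p) process read, in matrix form,
  Gamma_p phi = r_p,   with   (Gamma_p)_{ij} = gamma(|i - j|),
                       (r_p)_i = gamma(i),   i,j = 1..p.
Substitute the sample gammas (Toeplitz matrix and right-hand side of size 1):
  Gamma_p = [[3.9227]]
  r_p     = [1.9025]
With p = 1 this is the single equation gamma(0) phi_1 = gamma(1):
  phi_hat_1 = gamma(1) / gamma(0) = 1.9025 / 3.9227 = 0.4850.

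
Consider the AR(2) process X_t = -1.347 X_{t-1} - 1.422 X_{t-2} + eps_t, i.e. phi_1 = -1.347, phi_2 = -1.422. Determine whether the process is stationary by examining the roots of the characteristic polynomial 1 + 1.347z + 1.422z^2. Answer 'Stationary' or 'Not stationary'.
\text{Not stationary}

The AR(p) characteristic polynomial is P(z) = 1 + 1.347z + 1.422z^2.
Stationarity requires all roots to lie outside the unit circle, i.e. |z| > 1 for every root.
Set 1 + (1.347) z + (1.422) z^2 = 0, i.e. a z^2 + b z + c = 0 with a = 1.422, b = 1.347, c = 1.
Discriminant D = b^2 - 4ac = (1.347)^2 - 4*(1.422)*1 = 1.814409 - (5.688) = -3.873591.
D < 0, so the roots are the complex-conjugate pair z = (-b +/- i sqrt(-D)) / (2a) = -0.4736 +/- 0.692i.
For a conjugate pair |z|^2 = z * conj(z) = (product of roots) = c/a = 1/(1.422) = 0.703235, so |z| = sqrt(0.703235) = 0.8386 for both roots.
Moduli of all roots: 0.8386, 0.8386.
All moduli strictly greater than 1? No.
Verdict: Not stationary.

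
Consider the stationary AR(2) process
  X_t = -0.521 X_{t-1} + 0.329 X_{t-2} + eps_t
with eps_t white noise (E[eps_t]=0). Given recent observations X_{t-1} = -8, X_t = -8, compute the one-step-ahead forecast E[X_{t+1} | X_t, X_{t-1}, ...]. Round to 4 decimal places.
E[X_{t+1} \mid \mathcal F_t] = 1.5360

For an AR(p) model X_t = c + sum_i phi_i X_{t-i} + eps_t, the
one-step-ahead conditional mean is
  E[X_{t+1} | X_t, ...] = c + sum_i phi_i X_{t+1-i}.
Substitute known values:
  E[X_{t+1} | ...] = (-0.521) * (-8) + (0.329) * (-8)
                   = 1.5360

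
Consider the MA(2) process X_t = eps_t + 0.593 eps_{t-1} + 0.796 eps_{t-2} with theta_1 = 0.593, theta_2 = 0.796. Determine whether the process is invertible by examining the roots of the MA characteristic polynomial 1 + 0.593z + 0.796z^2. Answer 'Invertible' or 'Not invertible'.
\text{Invertible}

The MA(q) characteristic polynomial is P(z) = 1 + 0.593z + 0.796z^2.
Invertibility requires all roots to lie outside the unit circle, i.e. |z| > 1 for every root.
Set 1 + (0.593) z + (0.796) z^2 = 0, i.e. a z^2 + b z + c = 0 with a = 0.796, b = 0.593, c = 1.
Discriminant D = b^2 - 4ac = (0.593)^2 - 4*(0.796)*1 = 0.351649 - (3.184) = -2.832351.
D < 0, so the roots are the complex-conjugate pair z = (-b +/- i sqrt(-D)) / (2a) = -0.3725 +/- 1.0571i.
For a conjugate pair |z|^2 = z * conj(z) = (product of roots) = c/a = 1/(0.796) = 1.256281, so |z| = sqrt(1.256281) = 1.1208 for both roots.
Moduli of all roots: 1.1208, 1.1208.
All moduli strictly greater than 1? Yes.
Verdict: Invertible.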